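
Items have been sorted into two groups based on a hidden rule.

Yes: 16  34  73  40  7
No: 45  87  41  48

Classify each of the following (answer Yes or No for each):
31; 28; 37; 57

The distinguishing property — ≡ 1 (mod 3) — holds for all the 'Yes' cases and none of the 'No' cases.
31 — 31 mod 3 = 1, hence Yes. 28 — 28 mod 3 = 1, hence Yes. 37 — 37 mod 3 = 1, hence Yes. 57 — 57 mod 3 = 0, hence No.

Yes, Yes, Yes, No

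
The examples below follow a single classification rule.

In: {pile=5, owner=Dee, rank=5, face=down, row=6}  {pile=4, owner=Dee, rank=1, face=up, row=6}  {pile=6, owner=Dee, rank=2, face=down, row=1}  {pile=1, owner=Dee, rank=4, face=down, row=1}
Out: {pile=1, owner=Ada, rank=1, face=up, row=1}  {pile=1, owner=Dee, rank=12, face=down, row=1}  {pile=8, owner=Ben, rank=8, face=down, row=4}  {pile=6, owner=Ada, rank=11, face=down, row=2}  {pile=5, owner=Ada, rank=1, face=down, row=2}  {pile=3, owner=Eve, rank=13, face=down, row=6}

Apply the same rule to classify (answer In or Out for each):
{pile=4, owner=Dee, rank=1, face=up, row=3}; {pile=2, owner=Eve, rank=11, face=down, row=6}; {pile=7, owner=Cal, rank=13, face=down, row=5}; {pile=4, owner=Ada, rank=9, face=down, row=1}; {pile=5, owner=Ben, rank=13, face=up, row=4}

The distinguishing property — owner is Dee AND rank ≤ 5 — holds for all the 'In' cases and none of the 'Out' cases.

In, Out, Out, Out, Out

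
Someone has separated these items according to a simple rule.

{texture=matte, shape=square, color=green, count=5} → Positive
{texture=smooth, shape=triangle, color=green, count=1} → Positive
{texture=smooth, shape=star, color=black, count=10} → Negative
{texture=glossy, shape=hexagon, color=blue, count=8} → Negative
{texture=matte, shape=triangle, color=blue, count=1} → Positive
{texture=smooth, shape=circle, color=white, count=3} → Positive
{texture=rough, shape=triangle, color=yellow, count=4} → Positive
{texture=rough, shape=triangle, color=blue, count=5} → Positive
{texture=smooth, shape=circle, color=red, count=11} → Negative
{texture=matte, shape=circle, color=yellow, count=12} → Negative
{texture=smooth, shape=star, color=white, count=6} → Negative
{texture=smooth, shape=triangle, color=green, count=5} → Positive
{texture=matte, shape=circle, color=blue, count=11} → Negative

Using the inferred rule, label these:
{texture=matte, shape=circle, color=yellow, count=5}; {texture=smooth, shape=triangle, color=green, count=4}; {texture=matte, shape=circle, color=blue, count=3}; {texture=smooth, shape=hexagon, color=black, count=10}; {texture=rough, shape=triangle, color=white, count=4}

Positive, Positive, Positive, Negative, Positive

A rule that fits every label: count ≤ 5 — true of each 'Positive' example, false of each 'Negative' one.
{texture=matte, shape=circle, color=yellow, count=5} → count = 5 → Positive. {texture=smooth, shape=triangle, color=green, count=4} → count = 4 → Positive. {texture=matte, shape=circle, color=blue, count=3} → count = 3 → Positive. {texture=smooth, shape=hexagon, color=black, count=10} → count = 10 → Negative. {texture=rough, shape=triangle, color=white, count=4} → count = 4 → Positive.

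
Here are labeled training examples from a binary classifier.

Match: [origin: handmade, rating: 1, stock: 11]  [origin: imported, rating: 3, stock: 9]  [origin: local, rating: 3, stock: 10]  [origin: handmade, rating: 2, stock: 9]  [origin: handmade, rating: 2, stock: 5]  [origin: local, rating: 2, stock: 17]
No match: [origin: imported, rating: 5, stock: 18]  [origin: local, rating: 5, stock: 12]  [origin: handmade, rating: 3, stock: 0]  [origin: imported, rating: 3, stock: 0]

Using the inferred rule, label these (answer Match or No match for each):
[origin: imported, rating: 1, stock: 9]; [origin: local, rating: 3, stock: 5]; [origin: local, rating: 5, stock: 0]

Match, Match, No match

The pattern is that an item is 'Match' exactly when: rating ≤ 3 AND stock ≥ 5.
[origin: imported, rating: 1, stock: 9]: rating = 1, stock = 9, matches → Match.
[origin: local, rating: 3, stock: 5]: rating = 3, stock = 5, matches → Match.
[origin: local, rating: 5, stock: 0]: rating = 5, stock = 0, fails this test → No match.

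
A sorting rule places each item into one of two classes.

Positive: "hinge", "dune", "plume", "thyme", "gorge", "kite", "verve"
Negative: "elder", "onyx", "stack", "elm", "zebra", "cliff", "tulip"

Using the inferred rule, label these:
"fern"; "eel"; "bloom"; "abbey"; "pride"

Negative, Negative, Negative, Negative, Positive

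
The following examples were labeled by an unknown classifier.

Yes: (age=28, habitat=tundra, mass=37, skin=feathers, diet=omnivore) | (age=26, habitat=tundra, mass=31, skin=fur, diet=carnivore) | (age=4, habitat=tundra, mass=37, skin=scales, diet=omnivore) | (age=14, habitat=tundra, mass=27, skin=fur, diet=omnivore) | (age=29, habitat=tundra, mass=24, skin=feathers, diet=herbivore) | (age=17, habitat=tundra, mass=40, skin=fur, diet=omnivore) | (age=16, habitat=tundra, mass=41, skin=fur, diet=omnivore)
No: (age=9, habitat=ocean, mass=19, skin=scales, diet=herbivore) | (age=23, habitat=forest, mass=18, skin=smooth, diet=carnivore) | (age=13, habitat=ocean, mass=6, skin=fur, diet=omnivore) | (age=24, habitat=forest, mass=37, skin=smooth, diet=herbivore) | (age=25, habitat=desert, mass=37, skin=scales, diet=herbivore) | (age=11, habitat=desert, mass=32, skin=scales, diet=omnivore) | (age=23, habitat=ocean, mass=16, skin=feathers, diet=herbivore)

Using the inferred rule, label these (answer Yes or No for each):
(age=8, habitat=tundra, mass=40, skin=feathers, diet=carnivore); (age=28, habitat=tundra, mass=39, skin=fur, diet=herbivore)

Yes, Yes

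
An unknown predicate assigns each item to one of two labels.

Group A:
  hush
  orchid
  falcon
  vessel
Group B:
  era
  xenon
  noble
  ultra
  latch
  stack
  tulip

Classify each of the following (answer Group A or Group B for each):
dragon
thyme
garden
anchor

Group A, Group B, Group A, Group A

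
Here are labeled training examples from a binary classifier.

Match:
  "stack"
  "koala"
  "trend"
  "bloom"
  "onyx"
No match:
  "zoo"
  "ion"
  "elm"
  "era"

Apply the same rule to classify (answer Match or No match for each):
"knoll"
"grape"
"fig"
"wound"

The simplest hypothesis consistent with all the labels is: length ≥ 4.
"knoll": length 5 — has this property, so Match. "grape": length 5 — has this property, so Match. "fig": length 3 — doesn't qualify, so No match. "wound": length 5 — has this property, so Match.

Match, Match, No match, Match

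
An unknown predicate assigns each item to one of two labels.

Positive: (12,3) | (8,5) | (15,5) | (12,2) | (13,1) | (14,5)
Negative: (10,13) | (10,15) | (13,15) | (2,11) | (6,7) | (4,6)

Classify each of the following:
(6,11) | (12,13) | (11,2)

A rule that fits every label: first > second — true of each 'Positive' example, false of each 'Negative' one.
(6,11): 6 < 11, doesn't qualify → Negative. (12,13): 12 < 13, doesn't qualify → Negative. (11,2): 11 > 2, qualifies → Positive.

Negative, Negative, Positive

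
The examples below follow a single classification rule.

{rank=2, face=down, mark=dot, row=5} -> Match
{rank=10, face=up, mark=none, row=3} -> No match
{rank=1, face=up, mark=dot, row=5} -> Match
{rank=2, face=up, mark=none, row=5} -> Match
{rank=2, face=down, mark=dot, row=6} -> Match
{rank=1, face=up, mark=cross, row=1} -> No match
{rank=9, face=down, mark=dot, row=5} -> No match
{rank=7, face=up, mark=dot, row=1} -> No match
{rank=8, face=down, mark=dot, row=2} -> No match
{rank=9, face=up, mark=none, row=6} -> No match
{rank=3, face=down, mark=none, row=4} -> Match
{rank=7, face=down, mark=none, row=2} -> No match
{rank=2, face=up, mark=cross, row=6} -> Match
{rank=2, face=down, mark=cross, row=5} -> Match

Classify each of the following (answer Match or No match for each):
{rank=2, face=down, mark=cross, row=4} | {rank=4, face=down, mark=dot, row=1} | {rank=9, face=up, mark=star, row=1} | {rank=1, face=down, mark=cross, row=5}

The simplest hypothesis consistent with all the labels is: row ≥ 2 AND rank ≤ 3.

Match, No match, No match, Match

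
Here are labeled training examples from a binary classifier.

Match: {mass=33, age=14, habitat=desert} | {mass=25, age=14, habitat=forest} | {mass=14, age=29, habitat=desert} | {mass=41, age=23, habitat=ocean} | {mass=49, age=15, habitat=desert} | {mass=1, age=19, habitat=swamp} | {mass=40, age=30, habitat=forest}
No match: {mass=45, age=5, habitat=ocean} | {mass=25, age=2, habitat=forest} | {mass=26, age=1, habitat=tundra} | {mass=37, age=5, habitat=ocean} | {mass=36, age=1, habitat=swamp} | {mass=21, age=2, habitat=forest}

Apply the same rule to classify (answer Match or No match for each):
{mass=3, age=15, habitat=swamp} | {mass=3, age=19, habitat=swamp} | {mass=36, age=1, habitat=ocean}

The common property of the 'Match' items is: age ≥ 14. No 'No match' item has it.
{mass=3, age=15, habitat=swamp} → age = 15 → Match.
{mass=3, age=19, habitat=swamp} → age = 19 → Match.
{mass=36, age=1, habitat=ocean} → age = 1 → No match.

Match, Match, No match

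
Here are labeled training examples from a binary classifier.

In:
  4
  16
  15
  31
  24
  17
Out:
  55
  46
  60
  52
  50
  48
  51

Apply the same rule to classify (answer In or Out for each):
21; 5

In, In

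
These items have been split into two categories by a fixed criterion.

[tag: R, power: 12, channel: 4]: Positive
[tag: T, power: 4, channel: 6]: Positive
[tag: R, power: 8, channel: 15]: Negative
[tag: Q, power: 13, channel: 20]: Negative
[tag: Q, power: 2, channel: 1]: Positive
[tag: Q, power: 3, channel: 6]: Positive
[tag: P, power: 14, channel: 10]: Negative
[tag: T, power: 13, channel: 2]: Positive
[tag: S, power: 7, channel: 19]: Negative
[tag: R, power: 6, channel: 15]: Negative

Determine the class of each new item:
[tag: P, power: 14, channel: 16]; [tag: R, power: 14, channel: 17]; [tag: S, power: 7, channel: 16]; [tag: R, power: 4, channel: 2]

The simplest hypothesis consistent with all the labels is: channel ≤ 6.
[tag: P, power: 14, channel: 16] → channel = 16 → Negative. [tag: R, power: 14, channel: 17] → channel = 17 → Negative. [tag: S, power: 7, channel: 16] → channel = 16 → Negative. [tag: R, power: 4, channel: 2] → channel = 2 → Positive.

Negative, Negative, Negative, Positive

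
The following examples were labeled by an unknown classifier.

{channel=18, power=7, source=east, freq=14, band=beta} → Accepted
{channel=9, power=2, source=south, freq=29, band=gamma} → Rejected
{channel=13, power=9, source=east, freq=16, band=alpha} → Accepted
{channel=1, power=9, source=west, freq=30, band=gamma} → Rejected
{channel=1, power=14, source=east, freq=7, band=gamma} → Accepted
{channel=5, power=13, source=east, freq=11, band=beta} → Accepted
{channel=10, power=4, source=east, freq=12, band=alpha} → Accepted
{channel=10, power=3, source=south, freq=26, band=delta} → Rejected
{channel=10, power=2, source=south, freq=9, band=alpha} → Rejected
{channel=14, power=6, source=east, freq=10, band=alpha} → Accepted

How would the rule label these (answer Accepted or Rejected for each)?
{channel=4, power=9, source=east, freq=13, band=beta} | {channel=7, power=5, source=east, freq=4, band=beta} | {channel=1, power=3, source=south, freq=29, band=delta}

All 'Accepted' examples share one property — source is east — and every 'Rejected' example lacks it.

Accepted, Accepted, Rejected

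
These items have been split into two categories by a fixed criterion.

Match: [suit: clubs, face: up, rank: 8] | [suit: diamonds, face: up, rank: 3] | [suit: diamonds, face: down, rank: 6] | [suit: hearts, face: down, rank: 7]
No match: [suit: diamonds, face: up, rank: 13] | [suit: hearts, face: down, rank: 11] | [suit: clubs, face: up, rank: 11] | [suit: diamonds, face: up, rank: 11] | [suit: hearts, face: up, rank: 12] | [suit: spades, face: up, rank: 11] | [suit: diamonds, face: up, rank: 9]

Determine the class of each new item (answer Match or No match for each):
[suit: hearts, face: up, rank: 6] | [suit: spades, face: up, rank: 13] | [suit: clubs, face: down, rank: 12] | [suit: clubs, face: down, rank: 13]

Match, No match, No match, No match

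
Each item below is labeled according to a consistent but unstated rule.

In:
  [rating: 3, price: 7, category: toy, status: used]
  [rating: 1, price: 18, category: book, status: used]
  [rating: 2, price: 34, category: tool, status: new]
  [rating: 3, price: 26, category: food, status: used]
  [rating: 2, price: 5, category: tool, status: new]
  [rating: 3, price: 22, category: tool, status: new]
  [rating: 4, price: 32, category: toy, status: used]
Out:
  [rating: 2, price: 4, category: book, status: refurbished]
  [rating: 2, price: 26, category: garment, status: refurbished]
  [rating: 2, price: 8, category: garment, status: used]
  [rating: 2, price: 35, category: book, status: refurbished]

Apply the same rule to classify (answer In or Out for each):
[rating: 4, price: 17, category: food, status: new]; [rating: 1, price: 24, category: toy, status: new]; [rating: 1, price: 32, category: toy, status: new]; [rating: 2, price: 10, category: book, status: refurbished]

All 'In' examples share one property — status is new OR rating ≠ 2 — and every 'Out' example lacks it.
[rating: 4, price: 17, category: food, status: new]: status is new, rating = 4 — matches, so In.
[rating: 1, price: 24, category: toy, status: new]: status is new, rating = 1 — matches, so In.
[rating: 1, price: 32, category: toy, status: new]: status is new, rating = 1 — matches, so In.
[rating: 2, price: 10, category: book, status: refurbished]: status is refurbished, rating = 2 — does not satisfy this, so Out.

In, In, In, Out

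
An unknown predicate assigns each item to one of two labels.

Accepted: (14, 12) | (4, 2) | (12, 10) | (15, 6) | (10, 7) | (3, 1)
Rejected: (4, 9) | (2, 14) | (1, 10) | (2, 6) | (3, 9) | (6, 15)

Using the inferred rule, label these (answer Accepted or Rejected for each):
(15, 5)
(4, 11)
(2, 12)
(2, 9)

Accepted, Rejected, Rejected, Rejected

One predicate separates the groups cleanly: first > second.
(15, 5): 15 > 5 — has this property, so Accepted. (4, 11): 4 < 11 — fails the rule, so Rejected. (2, 12): 2 < 12 — fails the rule, so Rejected. (2, 9): 2 < 9 — fails the rule, so Rejected.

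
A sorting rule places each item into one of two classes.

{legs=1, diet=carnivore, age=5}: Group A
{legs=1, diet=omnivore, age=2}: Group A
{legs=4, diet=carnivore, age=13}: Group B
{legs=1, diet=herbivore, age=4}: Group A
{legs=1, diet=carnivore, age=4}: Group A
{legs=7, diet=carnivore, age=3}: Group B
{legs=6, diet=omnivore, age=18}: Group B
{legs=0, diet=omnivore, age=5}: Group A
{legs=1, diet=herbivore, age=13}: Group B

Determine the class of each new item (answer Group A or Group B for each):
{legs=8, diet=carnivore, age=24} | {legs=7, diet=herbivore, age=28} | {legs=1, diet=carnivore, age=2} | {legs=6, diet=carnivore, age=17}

Group B, Group B, Group A, Group B

The rule appears to be: age ≤ 5 AND legs ≤ 1.
{legs=8, diet=carnivore, age=24}: Group B (age = 24, legs = 8).
{legs=7, diet=herbivore, age=28}: Group B (age = 28, legs = 7).
{legs=1, diet=carnivore, age=2}: Group A (age = 2, legs = 1).
{legs=6, diet=carnivore, age=17}: Group B (age = 17, legs = 6).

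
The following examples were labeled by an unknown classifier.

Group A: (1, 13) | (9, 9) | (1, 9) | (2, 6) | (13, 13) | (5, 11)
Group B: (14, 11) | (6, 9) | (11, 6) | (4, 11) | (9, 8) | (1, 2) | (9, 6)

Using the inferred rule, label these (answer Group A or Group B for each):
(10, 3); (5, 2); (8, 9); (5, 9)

'Group A' ⟺ sum is even.

Group B, Group B, Group B, Group A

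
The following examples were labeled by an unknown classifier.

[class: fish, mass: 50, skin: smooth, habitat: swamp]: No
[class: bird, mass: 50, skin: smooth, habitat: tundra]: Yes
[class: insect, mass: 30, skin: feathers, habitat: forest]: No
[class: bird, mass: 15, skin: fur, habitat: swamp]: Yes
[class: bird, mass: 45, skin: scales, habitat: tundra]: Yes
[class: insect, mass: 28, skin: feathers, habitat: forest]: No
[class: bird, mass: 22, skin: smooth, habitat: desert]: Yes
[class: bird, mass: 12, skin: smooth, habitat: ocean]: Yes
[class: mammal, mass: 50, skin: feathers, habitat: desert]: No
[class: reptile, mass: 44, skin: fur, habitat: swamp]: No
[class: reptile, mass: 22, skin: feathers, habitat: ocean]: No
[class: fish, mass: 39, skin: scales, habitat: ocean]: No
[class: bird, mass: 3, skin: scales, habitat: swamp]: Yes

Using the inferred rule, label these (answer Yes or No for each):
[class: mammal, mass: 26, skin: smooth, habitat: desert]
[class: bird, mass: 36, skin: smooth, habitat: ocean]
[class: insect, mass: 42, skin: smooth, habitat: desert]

No, Yes, No

All 'Yes' examples share one property — class is bird — and every 'No' example lacks it.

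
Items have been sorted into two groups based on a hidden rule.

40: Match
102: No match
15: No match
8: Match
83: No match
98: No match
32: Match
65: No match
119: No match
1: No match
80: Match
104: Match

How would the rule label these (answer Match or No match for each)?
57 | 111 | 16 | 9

The classifier is using: multiple of 4.

No match, No match, Match, No match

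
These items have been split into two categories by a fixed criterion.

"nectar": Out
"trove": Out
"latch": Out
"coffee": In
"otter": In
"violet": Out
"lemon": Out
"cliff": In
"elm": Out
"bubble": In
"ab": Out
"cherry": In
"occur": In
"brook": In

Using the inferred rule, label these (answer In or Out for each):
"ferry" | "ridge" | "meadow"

The simplest hypothesis consistent with all the labels is: has a double letter.
"ferry" → 'rr' doubled → In. "ridge" → no doubled letter → Out. "meadow" → no doubled letter → Out.

In, Out, Out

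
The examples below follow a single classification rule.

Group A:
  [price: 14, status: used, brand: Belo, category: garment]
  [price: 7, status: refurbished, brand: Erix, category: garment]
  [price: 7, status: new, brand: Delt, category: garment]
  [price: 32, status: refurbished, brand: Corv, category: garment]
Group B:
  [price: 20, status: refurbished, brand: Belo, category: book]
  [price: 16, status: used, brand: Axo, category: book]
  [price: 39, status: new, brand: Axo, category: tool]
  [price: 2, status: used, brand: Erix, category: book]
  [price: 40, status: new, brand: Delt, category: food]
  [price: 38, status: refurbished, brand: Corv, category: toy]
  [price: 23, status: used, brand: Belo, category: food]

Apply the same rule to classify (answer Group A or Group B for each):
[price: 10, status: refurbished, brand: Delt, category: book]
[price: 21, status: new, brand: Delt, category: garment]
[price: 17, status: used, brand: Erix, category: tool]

Group B, Group A, Group B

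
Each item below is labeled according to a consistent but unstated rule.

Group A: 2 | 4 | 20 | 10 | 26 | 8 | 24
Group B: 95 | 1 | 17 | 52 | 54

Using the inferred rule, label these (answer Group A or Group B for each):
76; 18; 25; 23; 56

The rule appears to be: even AND at most 26.

Group B, Group A, Group B, Group B, Group B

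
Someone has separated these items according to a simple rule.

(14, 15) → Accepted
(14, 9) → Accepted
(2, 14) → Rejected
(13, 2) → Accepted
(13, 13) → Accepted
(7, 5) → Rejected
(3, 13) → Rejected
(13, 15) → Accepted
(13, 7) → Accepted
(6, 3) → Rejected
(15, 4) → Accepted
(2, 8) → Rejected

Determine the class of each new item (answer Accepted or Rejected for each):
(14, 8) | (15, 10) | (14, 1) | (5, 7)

Accepted, Accepted, Accepted, Rejected

The simplest hypothesis consistent with all the labels is: first ≥ 8.
(14, 8): first 14, passes → Accepted.
(15, 10): first 15, passes → Accepted.
(14, 1): first 14, passes → Accepted.
(5, 7): first 5, does not satisfy this → Rejected.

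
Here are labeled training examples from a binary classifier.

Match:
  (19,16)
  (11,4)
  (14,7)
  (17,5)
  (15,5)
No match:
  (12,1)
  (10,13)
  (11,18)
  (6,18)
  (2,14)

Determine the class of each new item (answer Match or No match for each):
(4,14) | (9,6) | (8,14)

'Match' ⟺ first > second AND sum ≥ 15.
No match: (4,14), since 4 < 14, 4+14 = 18. Match: (9,6), since 9 > 6, 9+6 = 15. No match: (8,14), since 8 < 14, 8+14 = 22.

No match, Match, No match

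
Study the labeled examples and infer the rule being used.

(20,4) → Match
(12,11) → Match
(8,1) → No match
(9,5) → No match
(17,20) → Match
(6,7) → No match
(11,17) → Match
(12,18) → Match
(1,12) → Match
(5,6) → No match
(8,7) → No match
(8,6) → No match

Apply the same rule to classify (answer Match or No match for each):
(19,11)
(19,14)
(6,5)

A rule that fits every label: max ≥ 11 — true of each 'Match' example, false of each 'No match' one.
(19,11) — max 19, hence Match. (19,14) — max 19, hence Match. (6,5) — max 6, hence No match.

Match, Match, No match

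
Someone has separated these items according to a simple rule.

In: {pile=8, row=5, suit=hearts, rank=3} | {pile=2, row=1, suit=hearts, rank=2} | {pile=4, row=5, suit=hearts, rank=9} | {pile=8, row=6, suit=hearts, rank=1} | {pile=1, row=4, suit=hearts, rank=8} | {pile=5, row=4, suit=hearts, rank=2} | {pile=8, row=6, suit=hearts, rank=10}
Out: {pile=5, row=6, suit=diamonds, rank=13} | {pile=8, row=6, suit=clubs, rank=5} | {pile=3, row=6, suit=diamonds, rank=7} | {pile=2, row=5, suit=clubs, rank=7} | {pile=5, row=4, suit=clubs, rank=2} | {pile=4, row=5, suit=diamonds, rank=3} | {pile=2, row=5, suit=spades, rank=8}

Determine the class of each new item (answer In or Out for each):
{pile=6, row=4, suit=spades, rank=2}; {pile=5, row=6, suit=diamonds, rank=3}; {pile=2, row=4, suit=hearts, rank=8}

Out, Out, In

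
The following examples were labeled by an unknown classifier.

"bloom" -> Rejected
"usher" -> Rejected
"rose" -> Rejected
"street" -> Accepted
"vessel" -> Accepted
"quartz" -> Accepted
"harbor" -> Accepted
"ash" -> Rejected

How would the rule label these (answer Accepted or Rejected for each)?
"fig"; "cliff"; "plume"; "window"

Rejected, Rejected, Rejected, Accepted

Every 'Accepted' example satisfies: length 6. None of the 'Rejected' examples do.
"fig": Rejected (length 3).
"cliff": Rejected (length 5).
"plume": Rejected (length 5).
"window": Accepted (length 6).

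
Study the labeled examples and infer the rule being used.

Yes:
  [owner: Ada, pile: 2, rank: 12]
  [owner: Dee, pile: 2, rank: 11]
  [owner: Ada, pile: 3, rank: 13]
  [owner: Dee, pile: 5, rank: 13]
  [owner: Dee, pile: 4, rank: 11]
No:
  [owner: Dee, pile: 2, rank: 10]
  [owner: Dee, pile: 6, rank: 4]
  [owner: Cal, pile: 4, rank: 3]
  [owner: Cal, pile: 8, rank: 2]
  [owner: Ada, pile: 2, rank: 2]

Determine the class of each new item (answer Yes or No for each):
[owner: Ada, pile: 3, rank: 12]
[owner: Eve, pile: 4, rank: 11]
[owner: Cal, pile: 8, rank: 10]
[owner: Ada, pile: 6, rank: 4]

Yes, Yes, No, No

One predicate separates the groups cleanly: rank ≥ 11.
Yes: [owner: Ada, pile: 3, rank: 12], since rank = 12. Yes: [owner: Eve, pile: 4, rank: 11], since rank = 11. No: [owner: Cal, pile: 8, rank: 10], since rank = 10. No: [owner: Ada, pile: 6, rank: 4], since rank = 4.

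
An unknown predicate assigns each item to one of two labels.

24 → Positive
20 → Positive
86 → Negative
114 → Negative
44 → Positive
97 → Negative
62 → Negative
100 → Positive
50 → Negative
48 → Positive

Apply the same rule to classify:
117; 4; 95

Negative, Positive, Negative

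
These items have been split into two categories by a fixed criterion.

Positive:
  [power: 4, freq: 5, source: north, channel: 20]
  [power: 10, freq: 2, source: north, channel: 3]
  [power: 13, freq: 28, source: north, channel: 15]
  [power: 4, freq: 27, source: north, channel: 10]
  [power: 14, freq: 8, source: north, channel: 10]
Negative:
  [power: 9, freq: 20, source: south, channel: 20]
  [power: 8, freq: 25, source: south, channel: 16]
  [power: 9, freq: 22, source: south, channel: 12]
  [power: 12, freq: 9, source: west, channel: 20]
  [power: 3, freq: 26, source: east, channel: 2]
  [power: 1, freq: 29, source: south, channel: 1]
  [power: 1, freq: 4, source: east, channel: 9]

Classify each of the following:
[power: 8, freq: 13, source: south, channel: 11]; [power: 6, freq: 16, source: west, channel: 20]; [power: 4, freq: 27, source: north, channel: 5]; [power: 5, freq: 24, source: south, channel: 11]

'Positive' ⟺ source is north.
Negative: [power: 8, freq: 13, source: south, channel: 11], since source is south.
Negative: [power: 6, freq: 16, source: west, channel: 20], since source is west.
Positive: [power: 4, freq: 27, source: north, channel: 5], since source is north.
Negative: [power: 5, freq: 24, source: south, channel: 11], since source is south.

Negative, Negative, Positive, Negative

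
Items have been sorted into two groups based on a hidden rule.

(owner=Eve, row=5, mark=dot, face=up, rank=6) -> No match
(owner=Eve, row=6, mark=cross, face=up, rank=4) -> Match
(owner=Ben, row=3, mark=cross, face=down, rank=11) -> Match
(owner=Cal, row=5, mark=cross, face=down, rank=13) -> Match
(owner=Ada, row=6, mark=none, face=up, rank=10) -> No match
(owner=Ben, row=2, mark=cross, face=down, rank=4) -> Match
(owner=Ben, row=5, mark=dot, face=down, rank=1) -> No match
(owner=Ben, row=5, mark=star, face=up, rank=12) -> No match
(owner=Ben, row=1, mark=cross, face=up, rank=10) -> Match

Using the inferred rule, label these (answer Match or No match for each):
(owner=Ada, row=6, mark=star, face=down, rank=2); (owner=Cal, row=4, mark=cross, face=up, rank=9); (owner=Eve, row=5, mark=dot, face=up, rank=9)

The pattern is that an item is 'Match' exactly when: mark is cross.
(owner=Ada, row=6, mark=star, face=down, rank=2) — mark is star, hence No match. (owner=Cal, row=4, mark=cross, face=up, rank=9) — mark is cross, hence Match. (owner=Eve, row=5, mark=dot, face=up, rank=9) — mark is dot, hence No match.

No match, Match, No match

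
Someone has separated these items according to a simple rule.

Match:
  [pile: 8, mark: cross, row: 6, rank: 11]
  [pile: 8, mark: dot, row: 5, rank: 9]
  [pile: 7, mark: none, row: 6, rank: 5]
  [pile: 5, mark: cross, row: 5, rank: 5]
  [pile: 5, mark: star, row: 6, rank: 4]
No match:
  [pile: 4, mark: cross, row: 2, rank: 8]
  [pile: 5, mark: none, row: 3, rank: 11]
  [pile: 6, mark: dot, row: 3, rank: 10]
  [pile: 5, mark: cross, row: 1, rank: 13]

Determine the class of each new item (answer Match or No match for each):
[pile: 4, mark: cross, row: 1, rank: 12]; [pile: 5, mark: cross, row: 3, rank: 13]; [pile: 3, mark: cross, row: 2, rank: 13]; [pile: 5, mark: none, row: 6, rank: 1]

No match, No match, No match, Match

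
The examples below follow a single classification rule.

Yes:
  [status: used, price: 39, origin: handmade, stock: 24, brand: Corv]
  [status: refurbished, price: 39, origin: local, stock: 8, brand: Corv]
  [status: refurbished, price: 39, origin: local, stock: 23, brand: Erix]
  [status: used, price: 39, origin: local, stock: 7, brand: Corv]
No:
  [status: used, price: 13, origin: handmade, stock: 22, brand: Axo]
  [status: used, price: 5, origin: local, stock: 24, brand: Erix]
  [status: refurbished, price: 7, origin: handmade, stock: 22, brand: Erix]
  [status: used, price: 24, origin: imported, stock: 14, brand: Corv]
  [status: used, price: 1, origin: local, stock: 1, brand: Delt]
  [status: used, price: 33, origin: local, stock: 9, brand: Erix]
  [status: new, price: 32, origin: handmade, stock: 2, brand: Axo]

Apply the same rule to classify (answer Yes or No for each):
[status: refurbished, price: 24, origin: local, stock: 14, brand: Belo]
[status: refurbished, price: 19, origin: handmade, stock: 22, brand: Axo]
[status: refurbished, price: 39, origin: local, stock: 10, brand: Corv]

No, No, Yes

The common property of the 'Yes' items is: price = 39. No 'No' item has it.
[status: refurbished, price: 24, origin: local, stock: 14, brand: Belo]: price = 24 — does not fit, so No. [status: refurbished, price: 19, origin: handmade, stock: 22, brand: Axo]: price = 19 — does not fit, so No. [status: refurbished, price: 39, origin: local, stock: 10, brand: Corv]: price = 39 — qualifies, so Yes.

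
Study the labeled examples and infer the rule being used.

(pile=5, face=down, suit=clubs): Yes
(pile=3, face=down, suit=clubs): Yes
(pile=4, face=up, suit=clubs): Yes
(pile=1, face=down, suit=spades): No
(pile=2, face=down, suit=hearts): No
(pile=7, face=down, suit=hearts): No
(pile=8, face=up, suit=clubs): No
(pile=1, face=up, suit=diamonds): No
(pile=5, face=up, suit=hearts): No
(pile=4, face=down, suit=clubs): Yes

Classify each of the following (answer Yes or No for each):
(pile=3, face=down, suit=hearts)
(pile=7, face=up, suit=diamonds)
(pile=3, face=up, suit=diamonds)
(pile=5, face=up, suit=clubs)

No, No, No, Yes

The classifier is using: suit is clubs AND pile ≤ 5.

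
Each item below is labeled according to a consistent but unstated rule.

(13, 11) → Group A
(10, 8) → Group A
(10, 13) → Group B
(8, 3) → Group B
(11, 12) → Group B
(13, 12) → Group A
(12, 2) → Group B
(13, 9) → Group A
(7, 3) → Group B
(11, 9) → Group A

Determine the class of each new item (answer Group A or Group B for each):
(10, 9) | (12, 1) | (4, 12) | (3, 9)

Rule: first > second AND sum ≥ 18. This holds for each 'Group A' example and fails for each 'Group B' one.
(10, 9): 10 > 9, 10+9 = 19 — meets the rule, so Group A.
(12, 1): 12 > 1, 12+1 = 13 — doesn't qualify, so Group B.
(4, 12): 4 < 12, 4+12 = 16 — doesn't qualify, so Group B.
(3, 9): 3 < 9, 3+9 = 12 — doesn't qualify, so Group B.

Group A, Group B, Group B, Group B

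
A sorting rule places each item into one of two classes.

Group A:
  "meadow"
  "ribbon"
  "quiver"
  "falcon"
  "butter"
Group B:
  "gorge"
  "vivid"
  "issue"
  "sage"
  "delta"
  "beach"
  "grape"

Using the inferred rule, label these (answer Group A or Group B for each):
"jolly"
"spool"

Group B, Group B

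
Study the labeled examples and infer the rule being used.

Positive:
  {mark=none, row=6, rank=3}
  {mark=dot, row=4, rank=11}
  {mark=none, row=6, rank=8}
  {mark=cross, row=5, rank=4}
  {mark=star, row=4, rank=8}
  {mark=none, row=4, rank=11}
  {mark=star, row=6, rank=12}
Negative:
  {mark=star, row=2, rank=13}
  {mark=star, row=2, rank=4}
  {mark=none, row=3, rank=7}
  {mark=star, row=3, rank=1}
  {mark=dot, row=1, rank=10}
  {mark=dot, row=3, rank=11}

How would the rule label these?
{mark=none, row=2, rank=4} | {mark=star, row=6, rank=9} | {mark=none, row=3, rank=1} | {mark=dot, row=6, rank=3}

Negative, Positive, Negative, Positive

All 'Positive' examples share one property — row ≥ 4 — and every 'Negative' example lacks it.
{mark=none, row=2, rank=4}: Negative (row = 2). {mark=star, row=6, rank=9}: Positive (row = 6). {mark=none, row=3, rank=1}: Negative (row = 3). {mark=dot, row=6, rank=3}: Positive (row = 6).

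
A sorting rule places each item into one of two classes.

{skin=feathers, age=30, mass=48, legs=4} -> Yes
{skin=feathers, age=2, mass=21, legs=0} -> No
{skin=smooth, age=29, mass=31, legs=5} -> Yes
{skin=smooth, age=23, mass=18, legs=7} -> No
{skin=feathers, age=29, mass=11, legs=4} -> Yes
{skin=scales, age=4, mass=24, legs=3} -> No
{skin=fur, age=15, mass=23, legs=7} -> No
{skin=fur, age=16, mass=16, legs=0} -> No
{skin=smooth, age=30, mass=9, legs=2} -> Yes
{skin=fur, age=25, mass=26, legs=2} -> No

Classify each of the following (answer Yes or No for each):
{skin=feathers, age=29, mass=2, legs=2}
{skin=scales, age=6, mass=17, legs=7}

All 'Yes' examples share one property — age ≥ 29 — and every 'No' example lacks it.
Yes: {skin=feathers, age=29, mass=2, legs=2}, since age = 29. No: {skin=scales, age=6, mass=17, legs=7}, since age = 6.

Yes, No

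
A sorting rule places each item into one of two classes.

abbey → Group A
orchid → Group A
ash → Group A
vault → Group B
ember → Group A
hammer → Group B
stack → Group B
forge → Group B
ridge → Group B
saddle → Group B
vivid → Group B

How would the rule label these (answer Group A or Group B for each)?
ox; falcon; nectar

One predicate separates the groups cleanly: starts with a vowel.
Group A: ox, since starts with 'o'.
Group B: falcon, since starts with 'f'.
Group B: nectar, since starts with 'n'.

Group A, Group B, Group B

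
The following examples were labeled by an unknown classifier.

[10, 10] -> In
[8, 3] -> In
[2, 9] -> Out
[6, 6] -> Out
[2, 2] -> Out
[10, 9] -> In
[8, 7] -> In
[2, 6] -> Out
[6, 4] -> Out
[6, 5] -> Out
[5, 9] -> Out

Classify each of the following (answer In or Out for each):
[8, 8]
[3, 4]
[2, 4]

In, Out, Out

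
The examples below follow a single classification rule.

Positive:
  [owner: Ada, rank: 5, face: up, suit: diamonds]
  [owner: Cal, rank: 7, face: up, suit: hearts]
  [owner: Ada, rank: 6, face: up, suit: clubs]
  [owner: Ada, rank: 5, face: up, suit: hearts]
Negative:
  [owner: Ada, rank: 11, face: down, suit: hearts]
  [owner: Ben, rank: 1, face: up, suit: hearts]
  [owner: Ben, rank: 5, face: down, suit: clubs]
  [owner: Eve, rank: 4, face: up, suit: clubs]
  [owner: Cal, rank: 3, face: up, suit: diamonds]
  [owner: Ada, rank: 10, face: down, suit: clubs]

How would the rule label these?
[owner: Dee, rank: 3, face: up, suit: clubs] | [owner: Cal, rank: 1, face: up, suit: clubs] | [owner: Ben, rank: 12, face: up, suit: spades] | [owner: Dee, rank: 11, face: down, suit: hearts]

Rule: face is up AND rank ≥ 5. This holds for each 'Positive' example and fails for each 'Negative' one.
Negative: [owner: Dee, rank: 3, face: up, suit: clubs], since face is up, rank = 3. Negative: [owner: Cal, rank: 1, face: up, suit: clubs], since face is up, rank = 1. Positive: [owner: Ben, rank: 12, face: up, suit: spades], since face is up, rank = 12. Negative: [owner: Dee, rank: 11, face: down, suit: hearts], since face is down, rank = 11.

Negative, Negative, Positive, Negative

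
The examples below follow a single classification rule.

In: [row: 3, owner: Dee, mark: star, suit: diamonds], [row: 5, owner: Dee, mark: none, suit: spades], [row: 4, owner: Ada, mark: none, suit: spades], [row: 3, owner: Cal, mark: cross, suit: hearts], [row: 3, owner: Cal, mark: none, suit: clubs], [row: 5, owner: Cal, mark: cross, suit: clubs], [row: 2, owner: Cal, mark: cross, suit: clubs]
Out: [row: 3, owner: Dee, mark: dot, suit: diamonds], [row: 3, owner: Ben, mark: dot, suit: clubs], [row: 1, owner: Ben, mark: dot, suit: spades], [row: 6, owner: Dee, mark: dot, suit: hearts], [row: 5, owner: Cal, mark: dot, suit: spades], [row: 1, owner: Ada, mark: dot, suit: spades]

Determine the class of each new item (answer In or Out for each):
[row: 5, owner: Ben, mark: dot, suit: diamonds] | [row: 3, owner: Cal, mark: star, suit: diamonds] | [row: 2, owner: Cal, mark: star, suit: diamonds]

The common property of the 'In' items is: mark is not dot. No 'Out' item has it.

Out, In, In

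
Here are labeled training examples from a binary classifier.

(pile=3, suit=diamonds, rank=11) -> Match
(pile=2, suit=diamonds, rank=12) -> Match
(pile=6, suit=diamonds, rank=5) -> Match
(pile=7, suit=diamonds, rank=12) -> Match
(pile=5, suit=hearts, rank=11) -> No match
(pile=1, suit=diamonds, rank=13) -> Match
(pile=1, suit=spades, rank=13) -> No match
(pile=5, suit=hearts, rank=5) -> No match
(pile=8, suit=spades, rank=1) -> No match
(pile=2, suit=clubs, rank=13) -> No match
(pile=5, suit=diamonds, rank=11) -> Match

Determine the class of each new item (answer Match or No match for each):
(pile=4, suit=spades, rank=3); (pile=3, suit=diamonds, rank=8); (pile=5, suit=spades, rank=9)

Comparing the two groups points to one rule — suit is diamonds.
(pile=4, suit=spades, rank=3): No match (suit is spades).
(pile=3, suit=diamonds, rank=8): Match (suit is diamonds).
(pile=5, suit=spades, rank=9): No match (suit is spades).

No match, Match, No match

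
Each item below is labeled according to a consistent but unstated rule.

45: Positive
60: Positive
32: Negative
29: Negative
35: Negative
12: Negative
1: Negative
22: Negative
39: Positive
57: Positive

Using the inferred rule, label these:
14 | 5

Every 'Positive' example satisfies: at least 39. None of the 'Negative' examples do.
14 → 14 < 39 → Negative.
5 → 5 < 39 → Negative.

Negative, Negative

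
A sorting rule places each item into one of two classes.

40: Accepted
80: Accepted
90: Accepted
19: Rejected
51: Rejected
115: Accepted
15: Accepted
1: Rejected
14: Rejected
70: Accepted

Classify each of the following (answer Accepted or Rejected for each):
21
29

Every 'Accepted' example satisfies: multiple of 5. None of the 'Rejected' examples do.
21: 21 = 5·4 + 1, does not pass → Rejected. 29: 29 = 5·5 + 4, does not pass → Rejected.

Rejected, Rejected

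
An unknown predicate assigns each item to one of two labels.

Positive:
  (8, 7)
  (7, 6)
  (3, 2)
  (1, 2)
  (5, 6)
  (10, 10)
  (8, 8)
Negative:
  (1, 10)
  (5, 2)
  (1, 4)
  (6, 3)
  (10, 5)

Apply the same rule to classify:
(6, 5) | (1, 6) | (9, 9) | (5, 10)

Positive, Negative, Positive, Negative

Every 'Positive' example satisfies: |first − second| ≤ 1. None of the 'Negative' examples do.
Positive: (6, 5), since |6−5| = 1.
Negative: (1, 6), since |1−6| = 5.
Positive: (9, 9), since |9−9| = 0.
Negative: (5, 10), since |5−10| = 5.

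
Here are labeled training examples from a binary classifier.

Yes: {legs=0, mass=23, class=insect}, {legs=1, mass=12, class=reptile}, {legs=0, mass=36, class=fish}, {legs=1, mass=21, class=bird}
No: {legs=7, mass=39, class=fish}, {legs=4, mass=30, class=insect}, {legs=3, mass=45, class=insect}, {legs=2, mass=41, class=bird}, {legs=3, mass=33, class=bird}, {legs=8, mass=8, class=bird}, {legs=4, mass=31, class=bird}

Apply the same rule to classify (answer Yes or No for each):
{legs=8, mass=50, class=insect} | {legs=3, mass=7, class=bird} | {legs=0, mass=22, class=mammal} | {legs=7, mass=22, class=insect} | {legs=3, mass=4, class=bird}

No, No, Yes, No, No

The common property of the 'Yes' items is: legs ≤ 1. No 'No' item has it.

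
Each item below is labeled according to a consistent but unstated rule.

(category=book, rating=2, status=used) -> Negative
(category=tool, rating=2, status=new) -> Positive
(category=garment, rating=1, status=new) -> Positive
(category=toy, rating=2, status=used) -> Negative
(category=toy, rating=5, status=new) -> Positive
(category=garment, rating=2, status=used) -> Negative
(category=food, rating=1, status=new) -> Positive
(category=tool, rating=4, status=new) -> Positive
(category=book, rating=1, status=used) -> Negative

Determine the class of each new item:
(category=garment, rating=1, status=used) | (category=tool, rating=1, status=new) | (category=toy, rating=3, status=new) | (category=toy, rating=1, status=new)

Negative, Positive, Positive, Positive

The pattern is that an item is 'Positive' exactly when: status is new.
(category=garment, rating=1, status=used): status is used, does not pass → Negative. (category=tool, rating=1, status=new): status is new, qualifies → Positive. (category=toy, rating=3, status=new): status is new, qualifies → Positive. (category=toy, rating=1, status=new): status is new, qualifies → Positive.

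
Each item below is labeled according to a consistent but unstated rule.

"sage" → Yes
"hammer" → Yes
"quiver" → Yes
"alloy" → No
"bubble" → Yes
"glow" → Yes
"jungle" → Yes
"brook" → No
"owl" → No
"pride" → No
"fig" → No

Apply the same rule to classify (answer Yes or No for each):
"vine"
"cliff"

The pattern is that an item is 'Yes' exactly when: even length.
"vine": length 4, passes → Yes.
"cliff": length 5, does not fit → No.

Yes, No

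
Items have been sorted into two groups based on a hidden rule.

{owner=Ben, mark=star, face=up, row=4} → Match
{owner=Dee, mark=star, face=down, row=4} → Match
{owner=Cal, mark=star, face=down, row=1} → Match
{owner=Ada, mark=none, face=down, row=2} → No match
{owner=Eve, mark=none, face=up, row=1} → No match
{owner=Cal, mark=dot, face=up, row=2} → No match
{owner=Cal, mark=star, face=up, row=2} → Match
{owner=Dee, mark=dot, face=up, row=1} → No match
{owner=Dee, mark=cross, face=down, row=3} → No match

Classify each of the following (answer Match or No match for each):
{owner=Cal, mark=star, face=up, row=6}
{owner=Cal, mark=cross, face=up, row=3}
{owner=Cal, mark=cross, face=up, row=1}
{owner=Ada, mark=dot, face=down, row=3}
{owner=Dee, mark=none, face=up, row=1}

The common property of the 'Match' items is: mark is star. No 'No match' item has it.
Match: {owner=Cal, mark=star, face=up, row=6}, since mark is star.
No match: {owner=Cal, mark=cross, face=up, row=3}, since mark is cross.
No match: {owner=Cal, mark=cross, face=up, row=1}, since mark is cross.
No match: {owner=Ada, mark=dot, face=down, row=3}, since mark is dot.
No match: {owner=Dee, mark=none, face=up, row=1}, since mark is none.

Match, No match, No match, No match, No match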